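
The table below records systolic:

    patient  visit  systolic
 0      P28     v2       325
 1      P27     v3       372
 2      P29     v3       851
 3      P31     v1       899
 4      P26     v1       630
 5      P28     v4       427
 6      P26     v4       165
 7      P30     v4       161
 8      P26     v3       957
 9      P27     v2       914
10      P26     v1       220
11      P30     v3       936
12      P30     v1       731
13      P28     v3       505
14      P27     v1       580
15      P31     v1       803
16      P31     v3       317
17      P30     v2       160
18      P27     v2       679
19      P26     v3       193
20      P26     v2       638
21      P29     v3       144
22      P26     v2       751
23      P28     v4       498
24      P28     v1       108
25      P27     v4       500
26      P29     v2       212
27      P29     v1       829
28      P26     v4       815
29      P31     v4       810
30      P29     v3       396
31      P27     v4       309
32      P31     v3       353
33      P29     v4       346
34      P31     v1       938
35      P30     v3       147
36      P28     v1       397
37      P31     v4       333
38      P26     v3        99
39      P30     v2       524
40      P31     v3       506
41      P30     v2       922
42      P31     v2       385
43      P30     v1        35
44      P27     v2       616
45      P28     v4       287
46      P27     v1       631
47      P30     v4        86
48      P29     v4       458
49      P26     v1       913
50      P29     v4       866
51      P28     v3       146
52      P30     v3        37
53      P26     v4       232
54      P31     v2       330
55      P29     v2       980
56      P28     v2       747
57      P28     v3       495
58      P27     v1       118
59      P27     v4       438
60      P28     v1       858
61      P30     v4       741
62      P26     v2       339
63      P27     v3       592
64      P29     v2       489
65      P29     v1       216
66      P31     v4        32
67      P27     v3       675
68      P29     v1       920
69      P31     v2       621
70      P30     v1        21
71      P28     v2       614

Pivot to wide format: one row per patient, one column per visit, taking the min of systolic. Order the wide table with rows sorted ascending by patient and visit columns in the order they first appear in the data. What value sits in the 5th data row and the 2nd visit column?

37

With rows sorted ascending by patient, row 5 is patient=P30. visit columns in first-appearance order: v2, v3, v1, v4; column 2 is v3.
Long rows with patient=P30, visit=v3: min(936, 147, 37) = 37.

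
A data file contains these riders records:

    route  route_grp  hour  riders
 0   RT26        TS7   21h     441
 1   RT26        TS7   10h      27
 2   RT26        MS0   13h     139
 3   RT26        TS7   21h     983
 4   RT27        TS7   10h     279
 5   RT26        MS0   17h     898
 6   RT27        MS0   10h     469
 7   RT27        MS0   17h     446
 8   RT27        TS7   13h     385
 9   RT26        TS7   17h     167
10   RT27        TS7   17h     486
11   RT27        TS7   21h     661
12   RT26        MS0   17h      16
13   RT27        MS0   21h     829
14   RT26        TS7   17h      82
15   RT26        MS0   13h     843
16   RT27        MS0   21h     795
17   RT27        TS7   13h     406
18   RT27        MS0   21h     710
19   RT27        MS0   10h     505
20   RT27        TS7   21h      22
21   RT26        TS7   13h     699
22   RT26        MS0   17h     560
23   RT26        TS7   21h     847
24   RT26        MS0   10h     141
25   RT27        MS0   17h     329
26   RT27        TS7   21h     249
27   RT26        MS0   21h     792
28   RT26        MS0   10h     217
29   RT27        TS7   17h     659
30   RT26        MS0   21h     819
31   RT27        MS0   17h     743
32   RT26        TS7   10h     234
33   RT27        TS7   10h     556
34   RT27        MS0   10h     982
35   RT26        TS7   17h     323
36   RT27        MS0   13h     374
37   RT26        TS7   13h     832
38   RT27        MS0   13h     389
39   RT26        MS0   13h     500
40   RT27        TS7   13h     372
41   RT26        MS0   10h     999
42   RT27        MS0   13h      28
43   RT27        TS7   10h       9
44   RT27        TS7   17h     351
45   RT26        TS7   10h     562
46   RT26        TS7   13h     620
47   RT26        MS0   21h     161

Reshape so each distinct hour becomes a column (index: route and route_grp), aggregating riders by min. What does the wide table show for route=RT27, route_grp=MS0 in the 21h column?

710

Rows with route=RT27, route_grp=MS0 and hour=21h: riders values are 829, 795, 710.
min(829, 795, 710) = 710.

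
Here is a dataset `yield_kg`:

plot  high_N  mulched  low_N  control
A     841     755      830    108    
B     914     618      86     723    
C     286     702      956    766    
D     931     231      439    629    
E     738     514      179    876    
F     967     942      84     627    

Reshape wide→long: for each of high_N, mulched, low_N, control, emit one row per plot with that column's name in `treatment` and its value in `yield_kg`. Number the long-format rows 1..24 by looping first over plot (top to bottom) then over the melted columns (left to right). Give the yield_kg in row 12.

24 rows total (6 × 4). Row 12: index ⌊(12-1)/4⌋ = 2 into plot → C; (12-1) mod 4 = 3 into the melted columns → control.
So row 12 is (C, control, 766); yield_kg = 766.

766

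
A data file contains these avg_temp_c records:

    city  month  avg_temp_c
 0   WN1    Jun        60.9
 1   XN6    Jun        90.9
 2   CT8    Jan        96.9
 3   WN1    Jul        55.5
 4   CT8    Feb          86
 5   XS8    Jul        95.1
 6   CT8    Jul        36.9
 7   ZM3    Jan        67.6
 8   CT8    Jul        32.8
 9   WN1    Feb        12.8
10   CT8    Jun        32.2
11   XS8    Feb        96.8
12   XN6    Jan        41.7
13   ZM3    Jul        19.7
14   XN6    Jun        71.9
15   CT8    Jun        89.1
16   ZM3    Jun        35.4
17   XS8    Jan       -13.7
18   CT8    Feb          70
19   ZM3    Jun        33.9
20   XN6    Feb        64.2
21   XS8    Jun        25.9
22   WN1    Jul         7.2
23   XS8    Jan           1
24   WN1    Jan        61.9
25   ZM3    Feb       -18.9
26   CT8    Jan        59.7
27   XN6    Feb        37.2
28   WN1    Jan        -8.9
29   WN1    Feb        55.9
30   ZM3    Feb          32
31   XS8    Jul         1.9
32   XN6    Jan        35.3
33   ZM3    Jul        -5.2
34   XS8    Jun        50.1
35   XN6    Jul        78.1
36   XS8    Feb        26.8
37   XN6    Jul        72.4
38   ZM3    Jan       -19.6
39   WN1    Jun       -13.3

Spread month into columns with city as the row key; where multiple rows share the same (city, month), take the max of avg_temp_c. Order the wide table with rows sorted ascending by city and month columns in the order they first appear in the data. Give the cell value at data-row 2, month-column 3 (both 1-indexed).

55.5

With rows sorted ascending by city, row 2 is city=WN1. month columns in first-appearance order: Jun, Jan, Jul, Feb; column 3 is Jul.
Long rows with city=WN1, month=Jul: max(55.5, 7.2) = 55.5.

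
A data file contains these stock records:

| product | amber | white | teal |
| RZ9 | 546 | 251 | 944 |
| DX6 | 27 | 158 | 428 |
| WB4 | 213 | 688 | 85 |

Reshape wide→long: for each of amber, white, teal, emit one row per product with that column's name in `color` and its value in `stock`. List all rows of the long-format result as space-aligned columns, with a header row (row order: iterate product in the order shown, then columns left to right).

Each (product, column) pair becomes one row: 3 × 3 = 9 rows.
For example, (RZ9, amber) → stock=546.

product  color  stock
RZ9      amber  546  
RZ9      white  251  
RZ9      teal   944  
DX6      amber  27   
DX6      white  158  
DX6      teal   428  
WB4      amber  213  
WB4      white  688  
WB4      teal   85   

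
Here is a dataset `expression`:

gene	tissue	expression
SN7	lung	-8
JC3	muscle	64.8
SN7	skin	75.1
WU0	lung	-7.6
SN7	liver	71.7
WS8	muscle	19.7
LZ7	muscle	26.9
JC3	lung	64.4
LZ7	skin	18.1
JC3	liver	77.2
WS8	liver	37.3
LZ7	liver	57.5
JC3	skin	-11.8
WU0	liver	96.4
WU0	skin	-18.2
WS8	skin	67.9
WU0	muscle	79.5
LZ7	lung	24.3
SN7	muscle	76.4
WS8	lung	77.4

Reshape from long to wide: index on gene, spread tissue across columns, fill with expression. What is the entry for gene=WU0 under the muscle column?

79.5

Wide layout: rows indexed by gene, columns are the 4 distinct tissue values (lung, muscle, skin, liver).
Cell (gene=WU0, tissue=muscle) draws from the long row where gene=WU0 and tissue=muscle, which has expression=79.5.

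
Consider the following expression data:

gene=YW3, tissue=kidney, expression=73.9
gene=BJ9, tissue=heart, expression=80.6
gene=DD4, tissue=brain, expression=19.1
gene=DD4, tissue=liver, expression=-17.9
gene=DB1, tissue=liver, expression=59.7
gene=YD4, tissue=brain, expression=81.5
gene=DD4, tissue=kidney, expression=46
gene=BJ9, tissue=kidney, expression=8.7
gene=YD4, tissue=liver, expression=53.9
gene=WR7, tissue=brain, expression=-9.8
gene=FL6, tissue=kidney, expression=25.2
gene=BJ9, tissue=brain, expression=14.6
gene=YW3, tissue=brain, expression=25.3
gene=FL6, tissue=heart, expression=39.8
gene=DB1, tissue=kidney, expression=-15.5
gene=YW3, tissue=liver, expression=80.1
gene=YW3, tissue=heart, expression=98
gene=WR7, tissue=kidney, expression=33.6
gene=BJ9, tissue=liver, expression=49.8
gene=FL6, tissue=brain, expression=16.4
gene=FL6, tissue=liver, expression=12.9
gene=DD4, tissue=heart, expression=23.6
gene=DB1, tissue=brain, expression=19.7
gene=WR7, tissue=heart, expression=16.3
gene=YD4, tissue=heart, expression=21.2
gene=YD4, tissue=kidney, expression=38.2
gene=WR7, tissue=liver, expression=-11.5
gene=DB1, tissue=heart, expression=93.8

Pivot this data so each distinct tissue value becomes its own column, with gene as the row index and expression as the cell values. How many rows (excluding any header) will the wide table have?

7 distinct gene values → 7 rows.

7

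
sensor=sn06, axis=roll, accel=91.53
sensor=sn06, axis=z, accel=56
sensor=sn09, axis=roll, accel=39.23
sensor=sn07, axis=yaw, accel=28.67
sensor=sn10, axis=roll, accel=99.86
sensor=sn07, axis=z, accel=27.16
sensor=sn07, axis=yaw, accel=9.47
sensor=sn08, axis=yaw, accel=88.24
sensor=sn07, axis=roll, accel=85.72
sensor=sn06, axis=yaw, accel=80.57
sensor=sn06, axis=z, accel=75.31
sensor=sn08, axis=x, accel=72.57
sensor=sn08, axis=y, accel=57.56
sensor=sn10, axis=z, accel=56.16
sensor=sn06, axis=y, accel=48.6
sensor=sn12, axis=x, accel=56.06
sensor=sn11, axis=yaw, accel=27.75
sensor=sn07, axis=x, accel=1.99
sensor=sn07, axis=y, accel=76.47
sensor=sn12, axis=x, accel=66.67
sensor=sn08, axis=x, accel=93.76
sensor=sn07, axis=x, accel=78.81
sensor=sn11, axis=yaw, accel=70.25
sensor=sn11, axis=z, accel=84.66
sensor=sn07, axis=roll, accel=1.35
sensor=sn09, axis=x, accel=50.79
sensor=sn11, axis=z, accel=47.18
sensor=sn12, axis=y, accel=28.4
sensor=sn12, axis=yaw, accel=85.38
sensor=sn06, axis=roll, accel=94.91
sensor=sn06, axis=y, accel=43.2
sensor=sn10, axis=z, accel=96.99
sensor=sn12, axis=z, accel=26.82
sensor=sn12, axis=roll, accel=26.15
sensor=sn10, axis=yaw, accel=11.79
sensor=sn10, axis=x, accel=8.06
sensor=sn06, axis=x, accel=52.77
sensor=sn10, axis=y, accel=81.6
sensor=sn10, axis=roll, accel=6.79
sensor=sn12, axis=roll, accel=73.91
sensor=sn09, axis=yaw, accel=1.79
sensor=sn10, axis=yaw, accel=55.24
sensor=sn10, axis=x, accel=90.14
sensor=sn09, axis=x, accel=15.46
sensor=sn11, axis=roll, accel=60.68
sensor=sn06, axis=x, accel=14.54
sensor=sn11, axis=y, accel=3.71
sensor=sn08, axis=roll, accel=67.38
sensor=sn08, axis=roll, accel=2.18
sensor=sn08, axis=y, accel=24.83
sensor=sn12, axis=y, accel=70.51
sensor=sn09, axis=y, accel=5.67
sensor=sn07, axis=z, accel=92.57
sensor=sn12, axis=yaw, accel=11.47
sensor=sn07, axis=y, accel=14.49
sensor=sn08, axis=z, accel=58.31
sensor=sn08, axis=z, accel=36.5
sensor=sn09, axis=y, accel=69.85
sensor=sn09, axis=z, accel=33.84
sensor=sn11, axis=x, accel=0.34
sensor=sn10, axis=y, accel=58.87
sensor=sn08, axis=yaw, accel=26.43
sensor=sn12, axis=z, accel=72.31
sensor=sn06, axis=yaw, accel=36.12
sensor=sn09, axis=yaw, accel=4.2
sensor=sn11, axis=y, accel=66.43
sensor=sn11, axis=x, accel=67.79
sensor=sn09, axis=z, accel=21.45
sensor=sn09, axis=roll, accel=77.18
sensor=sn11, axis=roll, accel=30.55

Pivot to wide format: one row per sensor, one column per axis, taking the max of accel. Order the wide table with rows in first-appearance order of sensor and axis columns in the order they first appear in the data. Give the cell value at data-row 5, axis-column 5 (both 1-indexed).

With rows in first-appearance order of sensor, row 5 is sensor=sn08. axis columns in first-appearance order: roll, z, yaw, x, y; column 5 is y.
Long rows with sensor=sn08, axis=y: max(57.56, 24.83) = 57.56.

57.56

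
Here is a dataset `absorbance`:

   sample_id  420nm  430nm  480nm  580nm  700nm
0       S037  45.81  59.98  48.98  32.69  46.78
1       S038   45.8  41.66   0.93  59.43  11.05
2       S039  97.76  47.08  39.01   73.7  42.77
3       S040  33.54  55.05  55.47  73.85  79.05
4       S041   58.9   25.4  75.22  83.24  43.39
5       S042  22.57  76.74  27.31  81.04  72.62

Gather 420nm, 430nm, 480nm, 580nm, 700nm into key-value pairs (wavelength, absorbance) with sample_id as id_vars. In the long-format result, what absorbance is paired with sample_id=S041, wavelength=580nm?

83.24

Unpivoting turns each (sample_id, wide-column) pair into one long row.
The wide cell at row S041, column 580nm holds 83.24, so the long row (S041, 580nm) has absorbance=83.24.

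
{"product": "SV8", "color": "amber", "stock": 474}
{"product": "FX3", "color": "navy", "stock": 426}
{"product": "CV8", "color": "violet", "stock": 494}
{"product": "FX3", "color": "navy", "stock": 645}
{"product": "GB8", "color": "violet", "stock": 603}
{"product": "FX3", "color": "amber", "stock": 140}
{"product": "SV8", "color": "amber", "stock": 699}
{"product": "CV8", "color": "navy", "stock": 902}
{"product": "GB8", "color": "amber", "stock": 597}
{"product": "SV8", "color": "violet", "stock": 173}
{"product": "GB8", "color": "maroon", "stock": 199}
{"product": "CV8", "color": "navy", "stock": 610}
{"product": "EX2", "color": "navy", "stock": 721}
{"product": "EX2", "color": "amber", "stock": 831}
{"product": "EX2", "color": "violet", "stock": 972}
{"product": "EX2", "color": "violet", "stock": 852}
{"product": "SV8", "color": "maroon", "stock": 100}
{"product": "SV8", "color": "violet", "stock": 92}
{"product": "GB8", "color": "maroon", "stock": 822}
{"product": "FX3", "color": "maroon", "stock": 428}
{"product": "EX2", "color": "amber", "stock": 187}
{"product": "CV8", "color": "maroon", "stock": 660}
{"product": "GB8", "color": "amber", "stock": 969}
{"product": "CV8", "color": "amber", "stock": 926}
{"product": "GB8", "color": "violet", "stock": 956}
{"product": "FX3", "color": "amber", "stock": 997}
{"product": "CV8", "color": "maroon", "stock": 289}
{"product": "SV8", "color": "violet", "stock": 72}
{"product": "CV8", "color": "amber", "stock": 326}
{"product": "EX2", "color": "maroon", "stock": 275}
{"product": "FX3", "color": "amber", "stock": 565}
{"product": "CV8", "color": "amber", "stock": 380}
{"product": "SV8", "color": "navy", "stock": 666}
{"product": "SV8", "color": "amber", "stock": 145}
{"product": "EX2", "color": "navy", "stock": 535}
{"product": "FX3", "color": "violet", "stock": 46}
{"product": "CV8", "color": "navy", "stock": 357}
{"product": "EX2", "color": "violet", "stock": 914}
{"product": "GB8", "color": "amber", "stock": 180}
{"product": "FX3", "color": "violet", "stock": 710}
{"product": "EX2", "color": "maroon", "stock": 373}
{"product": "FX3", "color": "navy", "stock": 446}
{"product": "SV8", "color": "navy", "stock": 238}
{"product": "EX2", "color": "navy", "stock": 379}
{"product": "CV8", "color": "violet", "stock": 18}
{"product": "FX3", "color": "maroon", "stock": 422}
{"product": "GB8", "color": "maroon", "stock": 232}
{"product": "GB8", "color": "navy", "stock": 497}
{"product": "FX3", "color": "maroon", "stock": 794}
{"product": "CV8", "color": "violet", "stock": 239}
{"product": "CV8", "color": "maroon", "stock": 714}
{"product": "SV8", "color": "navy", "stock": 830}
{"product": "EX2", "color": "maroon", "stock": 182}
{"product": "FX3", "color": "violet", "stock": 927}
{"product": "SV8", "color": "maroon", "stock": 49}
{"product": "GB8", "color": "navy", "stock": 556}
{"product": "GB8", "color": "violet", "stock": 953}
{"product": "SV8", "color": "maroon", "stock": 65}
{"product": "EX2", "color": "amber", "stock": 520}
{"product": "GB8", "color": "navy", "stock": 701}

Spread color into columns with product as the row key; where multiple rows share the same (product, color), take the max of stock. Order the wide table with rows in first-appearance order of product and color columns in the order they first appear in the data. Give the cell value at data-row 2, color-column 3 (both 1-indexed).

With rows in first-appearance order of product, row 2 is product=FX3. color columns in first-appearance order: amber, navy, violet, maroon; column 3 is violet.
Long rows with product=FX3, color=violet: max(46, 710, 927) = 927.

927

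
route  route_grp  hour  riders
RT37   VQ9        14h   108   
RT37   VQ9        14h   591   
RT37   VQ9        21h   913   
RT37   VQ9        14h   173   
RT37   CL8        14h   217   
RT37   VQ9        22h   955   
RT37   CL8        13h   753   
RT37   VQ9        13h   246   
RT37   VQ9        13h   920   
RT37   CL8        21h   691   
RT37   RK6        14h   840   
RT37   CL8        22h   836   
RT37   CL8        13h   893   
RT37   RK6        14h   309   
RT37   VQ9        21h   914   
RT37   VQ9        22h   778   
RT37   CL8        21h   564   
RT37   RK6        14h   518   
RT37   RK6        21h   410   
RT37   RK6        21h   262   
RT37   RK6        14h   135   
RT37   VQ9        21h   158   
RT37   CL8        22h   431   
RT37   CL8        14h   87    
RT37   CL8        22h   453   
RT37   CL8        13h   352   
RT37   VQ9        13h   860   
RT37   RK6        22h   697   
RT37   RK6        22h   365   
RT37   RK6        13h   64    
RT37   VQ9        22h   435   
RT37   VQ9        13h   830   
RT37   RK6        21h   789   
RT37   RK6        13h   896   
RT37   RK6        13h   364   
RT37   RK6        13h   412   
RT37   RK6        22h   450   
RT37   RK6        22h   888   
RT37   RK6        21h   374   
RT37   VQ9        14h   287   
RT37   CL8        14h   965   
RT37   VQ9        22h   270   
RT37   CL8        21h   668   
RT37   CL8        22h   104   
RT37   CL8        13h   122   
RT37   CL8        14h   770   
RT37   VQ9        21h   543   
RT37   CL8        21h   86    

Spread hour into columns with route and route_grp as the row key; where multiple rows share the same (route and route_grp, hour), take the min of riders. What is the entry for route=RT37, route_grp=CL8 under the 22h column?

Rows with route=RT37, route_grp=CL8 and hour=22h: riders values are 836, 431, 453, 104.
min(836, 431, 453, 104) = 104.

104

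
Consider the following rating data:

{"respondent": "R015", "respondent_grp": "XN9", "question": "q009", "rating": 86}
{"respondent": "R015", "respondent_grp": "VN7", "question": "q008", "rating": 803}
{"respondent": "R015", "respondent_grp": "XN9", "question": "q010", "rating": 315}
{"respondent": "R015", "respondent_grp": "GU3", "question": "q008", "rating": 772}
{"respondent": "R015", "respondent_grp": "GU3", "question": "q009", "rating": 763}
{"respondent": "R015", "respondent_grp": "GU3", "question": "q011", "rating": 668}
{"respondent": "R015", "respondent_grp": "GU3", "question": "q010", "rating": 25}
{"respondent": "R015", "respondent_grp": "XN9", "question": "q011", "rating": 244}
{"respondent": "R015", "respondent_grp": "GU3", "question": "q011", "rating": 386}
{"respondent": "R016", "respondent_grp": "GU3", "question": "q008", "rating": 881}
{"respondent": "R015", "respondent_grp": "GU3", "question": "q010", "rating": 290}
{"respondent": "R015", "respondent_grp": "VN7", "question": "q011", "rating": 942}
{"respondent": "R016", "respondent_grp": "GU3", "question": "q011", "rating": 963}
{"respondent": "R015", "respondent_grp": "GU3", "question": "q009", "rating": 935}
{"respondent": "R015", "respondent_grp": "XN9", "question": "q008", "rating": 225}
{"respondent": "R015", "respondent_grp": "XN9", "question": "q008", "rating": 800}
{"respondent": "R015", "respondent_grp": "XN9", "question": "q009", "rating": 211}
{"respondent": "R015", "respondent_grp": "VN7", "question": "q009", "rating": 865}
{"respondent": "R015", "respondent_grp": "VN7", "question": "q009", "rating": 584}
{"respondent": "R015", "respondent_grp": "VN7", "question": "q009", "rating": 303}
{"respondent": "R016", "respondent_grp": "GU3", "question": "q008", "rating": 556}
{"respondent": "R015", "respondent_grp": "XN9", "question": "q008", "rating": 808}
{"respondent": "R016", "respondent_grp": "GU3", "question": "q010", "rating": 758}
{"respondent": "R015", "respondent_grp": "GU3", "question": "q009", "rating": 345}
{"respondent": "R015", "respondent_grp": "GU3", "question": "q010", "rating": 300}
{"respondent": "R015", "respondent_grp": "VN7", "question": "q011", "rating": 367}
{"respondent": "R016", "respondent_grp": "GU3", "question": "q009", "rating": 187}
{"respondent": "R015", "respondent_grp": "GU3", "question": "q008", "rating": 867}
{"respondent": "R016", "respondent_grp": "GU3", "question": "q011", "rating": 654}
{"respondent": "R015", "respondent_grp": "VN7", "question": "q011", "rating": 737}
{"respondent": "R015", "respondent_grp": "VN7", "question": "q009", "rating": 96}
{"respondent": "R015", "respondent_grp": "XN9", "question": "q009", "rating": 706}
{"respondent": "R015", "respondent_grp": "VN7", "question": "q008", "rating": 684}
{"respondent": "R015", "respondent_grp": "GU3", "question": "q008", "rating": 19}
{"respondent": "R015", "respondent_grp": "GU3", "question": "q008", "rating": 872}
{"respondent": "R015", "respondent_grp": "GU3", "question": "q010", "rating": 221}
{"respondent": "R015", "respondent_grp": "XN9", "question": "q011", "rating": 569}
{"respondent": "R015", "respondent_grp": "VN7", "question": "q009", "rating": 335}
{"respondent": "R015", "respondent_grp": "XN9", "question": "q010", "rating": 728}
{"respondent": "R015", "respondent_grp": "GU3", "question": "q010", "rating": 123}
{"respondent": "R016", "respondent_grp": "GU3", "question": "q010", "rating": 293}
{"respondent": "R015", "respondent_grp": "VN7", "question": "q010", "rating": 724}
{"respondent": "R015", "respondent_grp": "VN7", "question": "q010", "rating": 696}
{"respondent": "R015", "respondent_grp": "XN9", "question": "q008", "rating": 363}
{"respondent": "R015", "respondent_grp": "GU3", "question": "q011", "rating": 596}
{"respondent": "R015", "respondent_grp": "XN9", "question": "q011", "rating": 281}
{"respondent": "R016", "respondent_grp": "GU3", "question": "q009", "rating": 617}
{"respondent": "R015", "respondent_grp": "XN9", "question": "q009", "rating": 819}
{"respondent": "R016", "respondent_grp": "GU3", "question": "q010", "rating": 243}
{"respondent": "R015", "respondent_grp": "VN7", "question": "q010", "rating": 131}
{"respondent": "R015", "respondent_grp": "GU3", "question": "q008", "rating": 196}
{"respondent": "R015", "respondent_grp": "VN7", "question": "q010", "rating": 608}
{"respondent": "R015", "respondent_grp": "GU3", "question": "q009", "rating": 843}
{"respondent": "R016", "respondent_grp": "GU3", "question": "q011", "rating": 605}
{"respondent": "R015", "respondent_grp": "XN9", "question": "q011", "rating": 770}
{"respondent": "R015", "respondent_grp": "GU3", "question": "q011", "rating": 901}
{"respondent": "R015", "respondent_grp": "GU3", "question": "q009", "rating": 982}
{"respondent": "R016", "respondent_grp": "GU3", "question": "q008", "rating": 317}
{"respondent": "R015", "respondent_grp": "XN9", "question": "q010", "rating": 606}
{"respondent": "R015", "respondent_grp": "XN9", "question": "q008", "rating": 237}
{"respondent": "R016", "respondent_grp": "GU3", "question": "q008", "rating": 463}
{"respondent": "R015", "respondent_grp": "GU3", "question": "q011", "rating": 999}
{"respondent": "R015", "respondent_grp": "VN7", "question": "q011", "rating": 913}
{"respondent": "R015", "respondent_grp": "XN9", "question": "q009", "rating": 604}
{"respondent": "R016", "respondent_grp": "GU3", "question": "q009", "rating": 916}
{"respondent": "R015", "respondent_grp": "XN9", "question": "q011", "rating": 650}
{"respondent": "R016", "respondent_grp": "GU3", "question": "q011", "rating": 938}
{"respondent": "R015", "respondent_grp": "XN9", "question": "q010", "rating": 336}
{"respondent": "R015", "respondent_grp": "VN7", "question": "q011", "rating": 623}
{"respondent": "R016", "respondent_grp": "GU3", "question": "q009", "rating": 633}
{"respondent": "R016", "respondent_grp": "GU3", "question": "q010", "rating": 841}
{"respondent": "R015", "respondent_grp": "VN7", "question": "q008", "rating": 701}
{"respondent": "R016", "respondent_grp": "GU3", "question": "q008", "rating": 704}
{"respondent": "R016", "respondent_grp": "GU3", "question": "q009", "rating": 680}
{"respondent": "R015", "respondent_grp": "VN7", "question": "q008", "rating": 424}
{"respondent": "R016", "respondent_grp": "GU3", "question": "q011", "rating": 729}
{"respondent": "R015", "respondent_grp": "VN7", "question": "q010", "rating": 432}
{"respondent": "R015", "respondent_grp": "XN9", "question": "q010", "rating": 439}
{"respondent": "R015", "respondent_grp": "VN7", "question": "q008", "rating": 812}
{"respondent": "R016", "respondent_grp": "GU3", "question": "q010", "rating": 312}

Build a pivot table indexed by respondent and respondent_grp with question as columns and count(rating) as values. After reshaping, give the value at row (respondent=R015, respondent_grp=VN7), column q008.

5

Rows with respondent=R015, respondent_grp=VN7 and question=q008: rating values are 803, 684, 701, 424, 812.
5 rows match — count = 5.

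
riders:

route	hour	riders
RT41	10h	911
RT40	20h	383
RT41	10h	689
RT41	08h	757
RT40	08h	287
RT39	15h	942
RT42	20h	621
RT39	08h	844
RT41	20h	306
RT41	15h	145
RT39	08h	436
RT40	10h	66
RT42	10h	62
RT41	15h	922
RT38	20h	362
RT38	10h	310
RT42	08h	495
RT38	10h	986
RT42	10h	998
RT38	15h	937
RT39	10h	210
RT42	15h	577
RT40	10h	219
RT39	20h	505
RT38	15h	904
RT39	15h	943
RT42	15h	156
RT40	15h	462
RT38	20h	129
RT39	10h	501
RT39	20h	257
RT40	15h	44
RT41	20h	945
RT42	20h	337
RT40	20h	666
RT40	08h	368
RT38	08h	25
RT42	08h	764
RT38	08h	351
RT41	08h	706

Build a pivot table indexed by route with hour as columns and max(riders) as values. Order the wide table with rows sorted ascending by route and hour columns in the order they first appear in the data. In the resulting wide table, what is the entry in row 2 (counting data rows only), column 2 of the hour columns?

With rows sorted ascending by route, row 2 is route=RT39. hour columns in first-appearance order: 10h, 20h, 08h, 15h; column 2 is 20h.
Long rows with route=RT39, hour=20h: max(505, 257) = 505.

505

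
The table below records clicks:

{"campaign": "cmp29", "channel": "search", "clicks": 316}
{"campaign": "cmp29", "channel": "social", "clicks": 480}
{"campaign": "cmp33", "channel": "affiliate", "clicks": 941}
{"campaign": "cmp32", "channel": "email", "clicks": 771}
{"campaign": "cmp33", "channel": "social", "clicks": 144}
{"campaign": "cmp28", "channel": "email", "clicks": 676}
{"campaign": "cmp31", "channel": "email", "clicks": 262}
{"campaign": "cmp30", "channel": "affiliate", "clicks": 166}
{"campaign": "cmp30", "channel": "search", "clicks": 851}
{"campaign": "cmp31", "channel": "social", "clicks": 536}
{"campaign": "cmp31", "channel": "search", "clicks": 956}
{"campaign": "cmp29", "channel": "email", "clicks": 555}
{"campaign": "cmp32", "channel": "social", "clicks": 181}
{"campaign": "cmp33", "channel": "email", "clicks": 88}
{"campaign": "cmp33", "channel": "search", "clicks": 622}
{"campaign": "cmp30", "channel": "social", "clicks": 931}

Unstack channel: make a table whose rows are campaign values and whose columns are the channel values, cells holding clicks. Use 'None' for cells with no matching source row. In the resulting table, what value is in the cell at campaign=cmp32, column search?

None

No long-format row has campaign=cmp32 and channel=search, so the cell is None.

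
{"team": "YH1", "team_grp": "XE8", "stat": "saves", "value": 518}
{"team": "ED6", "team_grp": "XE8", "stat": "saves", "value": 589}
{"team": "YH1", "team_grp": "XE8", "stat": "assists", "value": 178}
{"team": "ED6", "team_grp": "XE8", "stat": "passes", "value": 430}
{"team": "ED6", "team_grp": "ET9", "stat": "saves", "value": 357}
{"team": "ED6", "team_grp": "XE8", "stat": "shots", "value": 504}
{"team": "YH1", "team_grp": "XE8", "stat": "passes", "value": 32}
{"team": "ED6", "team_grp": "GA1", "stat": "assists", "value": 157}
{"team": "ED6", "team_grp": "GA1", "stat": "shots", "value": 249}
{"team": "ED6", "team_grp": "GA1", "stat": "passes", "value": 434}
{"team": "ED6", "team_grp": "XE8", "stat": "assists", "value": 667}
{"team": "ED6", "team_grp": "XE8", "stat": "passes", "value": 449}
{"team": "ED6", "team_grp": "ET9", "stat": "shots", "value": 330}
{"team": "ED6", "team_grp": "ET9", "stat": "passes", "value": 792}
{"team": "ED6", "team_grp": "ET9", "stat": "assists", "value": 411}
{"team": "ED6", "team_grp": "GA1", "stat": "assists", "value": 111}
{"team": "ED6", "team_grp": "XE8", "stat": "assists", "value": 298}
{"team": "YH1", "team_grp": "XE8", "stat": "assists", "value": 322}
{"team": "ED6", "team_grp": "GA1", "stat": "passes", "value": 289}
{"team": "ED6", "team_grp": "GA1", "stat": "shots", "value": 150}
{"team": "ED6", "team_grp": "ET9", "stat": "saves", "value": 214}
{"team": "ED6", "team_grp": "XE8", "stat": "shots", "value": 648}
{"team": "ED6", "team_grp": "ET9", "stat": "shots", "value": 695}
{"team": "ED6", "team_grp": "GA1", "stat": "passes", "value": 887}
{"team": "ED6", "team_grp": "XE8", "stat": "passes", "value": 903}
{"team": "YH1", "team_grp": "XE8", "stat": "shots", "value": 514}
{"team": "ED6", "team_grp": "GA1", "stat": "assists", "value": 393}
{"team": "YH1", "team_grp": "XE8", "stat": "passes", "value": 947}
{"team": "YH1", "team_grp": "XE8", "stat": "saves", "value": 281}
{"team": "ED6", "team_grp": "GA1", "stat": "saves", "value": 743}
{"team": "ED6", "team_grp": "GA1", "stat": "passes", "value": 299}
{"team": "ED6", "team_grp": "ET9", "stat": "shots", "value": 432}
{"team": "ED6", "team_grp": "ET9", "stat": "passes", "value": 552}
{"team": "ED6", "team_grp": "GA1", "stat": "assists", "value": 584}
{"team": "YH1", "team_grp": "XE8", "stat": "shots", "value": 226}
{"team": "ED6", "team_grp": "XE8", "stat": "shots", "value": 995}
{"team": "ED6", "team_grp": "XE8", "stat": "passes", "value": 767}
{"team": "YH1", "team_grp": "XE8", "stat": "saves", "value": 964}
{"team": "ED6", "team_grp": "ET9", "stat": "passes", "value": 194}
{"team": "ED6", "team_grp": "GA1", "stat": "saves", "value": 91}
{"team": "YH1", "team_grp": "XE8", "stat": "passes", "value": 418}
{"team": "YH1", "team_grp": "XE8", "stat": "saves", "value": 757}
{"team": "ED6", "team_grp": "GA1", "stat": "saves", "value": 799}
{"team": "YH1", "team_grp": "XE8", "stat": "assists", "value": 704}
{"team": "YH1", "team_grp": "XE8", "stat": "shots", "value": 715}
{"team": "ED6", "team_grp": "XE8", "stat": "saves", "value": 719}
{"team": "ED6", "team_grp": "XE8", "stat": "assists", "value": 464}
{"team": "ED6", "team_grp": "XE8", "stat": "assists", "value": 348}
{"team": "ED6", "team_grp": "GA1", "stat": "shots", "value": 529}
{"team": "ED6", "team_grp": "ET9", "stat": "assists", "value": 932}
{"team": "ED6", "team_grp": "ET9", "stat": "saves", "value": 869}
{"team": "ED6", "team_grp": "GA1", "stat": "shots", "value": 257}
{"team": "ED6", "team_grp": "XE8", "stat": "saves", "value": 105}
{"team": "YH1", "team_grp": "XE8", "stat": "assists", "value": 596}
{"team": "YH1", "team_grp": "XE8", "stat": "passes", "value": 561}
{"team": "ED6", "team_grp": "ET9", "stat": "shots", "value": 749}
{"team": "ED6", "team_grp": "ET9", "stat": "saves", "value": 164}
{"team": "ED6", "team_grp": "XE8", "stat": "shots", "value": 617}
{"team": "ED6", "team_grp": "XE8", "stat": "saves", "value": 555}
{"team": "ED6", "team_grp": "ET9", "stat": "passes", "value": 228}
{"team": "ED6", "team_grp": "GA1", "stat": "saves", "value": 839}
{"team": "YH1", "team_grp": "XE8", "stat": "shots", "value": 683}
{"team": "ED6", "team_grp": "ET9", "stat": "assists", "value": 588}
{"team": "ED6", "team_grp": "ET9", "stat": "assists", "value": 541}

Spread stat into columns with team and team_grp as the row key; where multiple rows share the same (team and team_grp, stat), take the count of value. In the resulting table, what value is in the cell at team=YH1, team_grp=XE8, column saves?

4

Rows with team=YH1, team_grp=XE8 and stat=saves: value values are 518, 281, 964, 757.
4 rows match — count = 4.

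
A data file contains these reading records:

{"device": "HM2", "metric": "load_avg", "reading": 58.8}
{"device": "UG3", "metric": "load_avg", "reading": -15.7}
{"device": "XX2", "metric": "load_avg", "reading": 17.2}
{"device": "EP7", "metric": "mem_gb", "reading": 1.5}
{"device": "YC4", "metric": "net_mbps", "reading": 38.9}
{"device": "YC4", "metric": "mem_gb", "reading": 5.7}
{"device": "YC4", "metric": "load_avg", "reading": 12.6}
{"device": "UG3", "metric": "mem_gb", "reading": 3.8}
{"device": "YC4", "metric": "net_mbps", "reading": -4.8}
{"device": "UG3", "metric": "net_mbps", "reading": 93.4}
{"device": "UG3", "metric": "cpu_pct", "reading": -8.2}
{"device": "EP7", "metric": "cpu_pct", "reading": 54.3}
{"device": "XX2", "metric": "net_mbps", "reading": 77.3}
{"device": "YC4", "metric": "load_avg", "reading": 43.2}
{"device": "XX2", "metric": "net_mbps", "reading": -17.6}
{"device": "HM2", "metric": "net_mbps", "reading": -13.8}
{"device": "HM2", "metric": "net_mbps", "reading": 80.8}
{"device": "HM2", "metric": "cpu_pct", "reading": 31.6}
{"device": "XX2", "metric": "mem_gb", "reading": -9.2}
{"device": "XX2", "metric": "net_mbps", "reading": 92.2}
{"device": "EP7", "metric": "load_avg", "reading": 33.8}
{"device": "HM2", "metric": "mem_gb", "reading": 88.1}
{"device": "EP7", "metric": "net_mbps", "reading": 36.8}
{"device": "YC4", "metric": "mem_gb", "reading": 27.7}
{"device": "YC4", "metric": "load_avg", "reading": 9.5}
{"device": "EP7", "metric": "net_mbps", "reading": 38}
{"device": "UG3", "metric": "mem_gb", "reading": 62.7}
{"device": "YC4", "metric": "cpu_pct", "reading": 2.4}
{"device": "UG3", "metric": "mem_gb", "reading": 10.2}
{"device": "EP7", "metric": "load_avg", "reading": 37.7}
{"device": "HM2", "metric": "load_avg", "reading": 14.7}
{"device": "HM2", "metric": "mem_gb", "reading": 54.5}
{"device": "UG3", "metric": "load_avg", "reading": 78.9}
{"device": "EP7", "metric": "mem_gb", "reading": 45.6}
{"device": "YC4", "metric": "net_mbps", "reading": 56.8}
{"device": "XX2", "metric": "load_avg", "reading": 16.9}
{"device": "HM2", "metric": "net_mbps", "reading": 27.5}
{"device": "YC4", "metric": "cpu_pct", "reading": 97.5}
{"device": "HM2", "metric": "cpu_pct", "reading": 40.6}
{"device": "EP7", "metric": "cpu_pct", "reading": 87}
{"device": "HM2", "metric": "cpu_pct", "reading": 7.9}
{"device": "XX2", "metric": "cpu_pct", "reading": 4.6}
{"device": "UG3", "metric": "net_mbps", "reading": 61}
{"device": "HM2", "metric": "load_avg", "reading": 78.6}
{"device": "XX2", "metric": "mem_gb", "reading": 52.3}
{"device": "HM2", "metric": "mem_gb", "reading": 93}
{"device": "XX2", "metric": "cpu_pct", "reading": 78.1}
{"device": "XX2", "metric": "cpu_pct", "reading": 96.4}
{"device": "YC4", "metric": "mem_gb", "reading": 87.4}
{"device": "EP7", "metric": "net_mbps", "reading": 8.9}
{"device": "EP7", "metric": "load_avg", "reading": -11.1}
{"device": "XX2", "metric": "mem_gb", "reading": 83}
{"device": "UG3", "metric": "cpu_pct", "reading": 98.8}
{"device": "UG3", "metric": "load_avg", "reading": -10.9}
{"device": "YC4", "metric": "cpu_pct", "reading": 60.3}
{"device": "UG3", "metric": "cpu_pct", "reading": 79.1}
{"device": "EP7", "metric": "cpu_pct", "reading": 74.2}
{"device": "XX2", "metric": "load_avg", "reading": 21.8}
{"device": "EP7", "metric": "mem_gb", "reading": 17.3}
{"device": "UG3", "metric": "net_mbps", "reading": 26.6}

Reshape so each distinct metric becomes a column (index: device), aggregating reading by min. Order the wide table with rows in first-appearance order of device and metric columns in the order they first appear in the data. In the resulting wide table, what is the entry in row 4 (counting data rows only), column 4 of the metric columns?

With rows in first-appearance order of device, row 4 is device=EP7. metric columns in first-appearance order: load_avg, mem_gb, net_mbps, cpu_pct; column 4 is cpu_pct.
Long rows with device=EP7, metric=cpu_pct: min(54.3, 87, 74.2) = 54.3.

54.3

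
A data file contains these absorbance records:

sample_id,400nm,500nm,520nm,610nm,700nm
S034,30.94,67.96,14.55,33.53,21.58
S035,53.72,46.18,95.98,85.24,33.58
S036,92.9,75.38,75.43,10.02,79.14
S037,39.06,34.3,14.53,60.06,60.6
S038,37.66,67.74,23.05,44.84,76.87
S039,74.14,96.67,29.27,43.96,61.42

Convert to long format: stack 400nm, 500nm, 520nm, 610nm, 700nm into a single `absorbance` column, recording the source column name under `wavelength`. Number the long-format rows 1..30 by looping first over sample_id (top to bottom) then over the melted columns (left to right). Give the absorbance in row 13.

30 rows total (6 × 5). Row 13: index ⌊(13-1)/5⌋ = 2 into sample_id → S036; (13-1) mod 5 = 2 into the melted columns → 520nm.
So row 13 is (S036, 520nm, 75.43); absorbance = 75.43.

75.43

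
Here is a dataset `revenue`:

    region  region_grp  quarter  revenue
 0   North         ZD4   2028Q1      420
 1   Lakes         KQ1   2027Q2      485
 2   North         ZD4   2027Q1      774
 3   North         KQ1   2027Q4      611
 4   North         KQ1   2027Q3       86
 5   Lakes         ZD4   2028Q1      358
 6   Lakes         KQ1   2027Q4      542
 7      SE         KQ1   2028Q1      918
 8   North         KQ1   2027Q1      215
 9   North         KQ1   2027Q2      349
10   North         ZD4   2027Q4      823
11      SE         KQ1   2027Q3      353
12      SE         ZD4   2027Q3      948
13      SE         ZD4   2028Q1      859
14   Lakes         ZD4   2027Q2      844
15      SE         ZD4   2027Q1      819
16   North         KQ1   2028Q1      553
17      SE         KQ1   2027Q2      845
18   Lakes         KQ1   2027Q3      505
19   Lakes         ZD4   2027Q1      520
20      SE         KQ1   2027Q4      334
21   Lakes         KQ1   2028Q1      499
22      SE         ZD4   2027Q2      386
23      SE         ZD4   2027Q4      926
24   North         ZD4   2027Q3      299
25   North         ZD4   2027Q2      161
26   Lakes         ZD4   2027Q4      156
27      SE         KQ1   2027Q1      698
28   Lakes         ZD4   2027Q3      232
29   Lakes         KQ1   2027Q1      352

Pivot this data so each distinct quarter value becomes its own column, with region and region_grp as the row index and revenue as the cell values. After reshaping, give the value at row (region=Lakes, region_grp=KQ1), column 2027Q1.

Wide layout: rows indexed by region and region_grp, columns are the 5 distinct quarter values (2028Q1, 2027Q2, 2027Q1, 2027Q4, 2027Q3).
Cell (region=Lakes, region_grp=KQ1, quarter=2027Q1) draws from the long row where region=Lakes, region_grp=KQ1 and quarter=2027Q1, which has revenue=352.

352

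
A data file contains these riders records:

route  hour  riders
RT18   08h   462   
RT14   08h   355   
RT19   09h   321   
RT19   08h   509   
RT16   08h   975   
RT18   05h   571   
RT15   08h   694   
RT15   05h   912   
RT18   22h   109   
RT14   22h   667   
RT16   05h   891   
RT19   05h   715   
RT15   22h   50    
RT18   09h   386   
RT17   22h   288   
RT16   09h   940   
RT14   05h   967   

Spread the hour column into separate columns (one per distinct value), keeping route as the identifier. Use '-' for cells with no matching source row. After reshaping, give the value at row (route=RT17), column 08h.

-

No long-format row has route=RT17 and hour=08h, so the cell is -.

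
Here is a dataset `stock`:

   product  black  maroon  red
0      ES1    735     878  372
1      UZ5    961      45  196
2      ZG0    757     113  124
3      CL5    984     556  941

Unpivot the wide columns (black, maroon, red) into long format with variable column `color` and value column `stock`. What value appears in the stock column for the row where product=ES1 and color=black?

Unpivoting turns each (product, wide-column) pair into one long row.
The wide cell at row ES1, column black holds 735, so the long row (ES1, black) has stock=735.

735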